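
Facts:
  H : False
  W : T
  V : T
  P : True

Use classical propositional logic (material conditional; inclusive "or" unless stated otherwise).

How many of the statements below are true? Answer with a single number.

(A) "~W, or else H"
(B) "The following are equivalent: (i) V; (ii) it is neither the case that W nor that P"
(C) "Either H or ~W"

0

(A): In symbols: not W or H

not W = not True = False
not W or H = False or False = False
Hence (A) is false.

(B): In symbols: V iff (W nor P)

W nor P = True nor True = False
V iff (W nor P) = True iff False = False
So (B) is false.

(C): Formalization: H or not W

not W = not True = False
H or not W = False or False = False
Hence (C) is false.

Count: 0.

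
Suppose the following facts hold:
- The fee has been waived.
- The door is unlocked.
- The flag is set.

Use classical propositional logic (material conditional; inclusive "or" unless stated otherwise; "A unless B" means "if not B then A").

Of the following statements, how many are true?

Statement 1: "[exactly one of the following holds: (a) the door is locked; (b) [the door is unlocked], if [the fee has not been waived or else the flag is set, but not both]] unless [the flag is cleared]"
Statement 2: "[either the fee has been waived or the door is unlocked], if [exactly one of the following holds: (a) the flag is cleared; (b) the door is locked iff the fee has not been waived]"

Let Q = "the door is locked" (False), P = "the fee has been waived" (True), R = "the flag is set" (True).

Statement 1: This is (Q xor ((not P xor R) -> not Q)) or not R.

not P = not True = False
not P xor R = False xor True = True
not Q = not False = True
(not P xor R) -> not Q = True -> True = True
Q xor ((not P xor R) -> not Q) = False xor True = True
not R = not True = False
(Q xor ((not P xor R) -> not Q)) or not R = True or False = True
Thus Statement 1 is true.

Statement 2: Parsed as (not R xor (Q iff not P)) -> (P or not Q)

not R = not True = False
not P = not True = False
Q iff not P = False iff False = True
not R xor (Q iff not P) = False xor True = True
not Q = not False = True
P or not Q = True or True = True
(not R xor (Q iff not P)) -> (P or not Q) = True -> True = True
So Statement 2 is true.

Count: 2.

2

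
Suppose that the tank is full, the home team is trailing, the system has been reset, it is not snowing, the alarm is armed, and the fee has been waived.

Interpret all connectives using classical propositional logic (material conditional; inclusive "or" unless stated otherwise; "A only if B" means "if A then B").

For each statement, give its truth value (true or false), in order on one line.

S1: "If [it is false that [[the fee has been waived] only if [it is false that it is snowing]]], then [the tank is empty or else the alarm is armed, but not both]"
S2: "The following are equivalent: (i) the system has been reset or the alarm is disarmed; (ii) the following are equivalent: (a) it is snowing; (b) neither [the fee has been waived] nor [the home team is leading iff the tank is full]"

S1 true; S2 true

Let G = "the fee has been waived" (T), U = "it is snowing" (F), M = "the tank is full" (T), V = "the alarm is armed" (T), R = "the system has been reset" (T), S = "the home team is leading" (F).

S1: Parsed as ¬(G → ¬U) → (¬M ⊕ V)

¬U = ¬F = T
G → ¬U = T → T = T
¬(G → ¬U) = ¬T = F
¬M = ¬T = F
¬M ⊕ V = F ⊕ T = T
¬(G → ¬U) → (¬M ⊕ V) = F → T = T
Hence S1 is true.

S2: Parsed as (R ∨ ¬V) ↔ (U ↔ (G ↓ (S ↔ M)))

¬V = ¬T = F
R ∨ ¬V = T ∨ F = T
S ↔ M = F ↔ T = F
G ↓ (S ↔ M) = T ↓ F = F
U ↔ (G ↓ (S ↔ M)) = F ↔ F = T
(R ∨ ¬V) ↔ (U ↔ (G ↓ (S ↔ M))) = T ↔ T = T
So S2 is true.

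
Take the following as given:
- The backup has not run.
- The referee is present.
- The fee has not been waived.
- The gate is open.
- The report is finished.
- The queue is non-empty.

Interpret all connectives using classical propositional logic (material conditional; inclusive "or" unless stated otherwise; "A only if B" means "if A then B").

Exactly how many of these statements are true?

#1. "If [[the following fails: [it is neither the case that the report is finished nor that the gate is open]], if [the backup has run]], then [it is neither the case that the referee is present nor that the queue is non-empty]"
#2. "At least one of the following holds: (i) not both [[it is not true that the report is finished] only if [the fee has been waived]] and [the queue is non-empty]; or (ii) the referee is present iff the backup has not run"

Let G = "the backup has run" (F), W = "the report is finished" (T), L = "the gate is open" (T), H = "the referee is present" (T), Q = "the queue is empty" (F), R = "the fee has been waived" (F).

#1: In symbols: (G → ¬(W ↓ L)) → (H ↓ ¬Q)

W ↓ L = T ↓ T = F
¬(W ↓ L) = ¬F = T
G → ¬(W ↓ L) = F → T = T
¬Q = ¬F = T
H ↓ ¬Q = T ↓ T = F
(G → ¬(W ↓ L)) → (H ↓ ¬Q) = T → F = F
Hence #1 is false.

#2: This is ((¬W → R) ↑ ¬Q) ∨ (H ↔ ¬G).

¬W = ¬T = F
¬W → R = F → F = T
¬Q = ¬F = T
(¬W → R) ↑ ¬Q = T ↑ T = F
¬G = ¬F = T
H ↔ ¬G = T ↔ T = T
((¬W → R) ↑ ¬Q) ∨ (H ↔ ¬G) = F ∨ T = T
Hence #2 is true.

True statements: 1.

1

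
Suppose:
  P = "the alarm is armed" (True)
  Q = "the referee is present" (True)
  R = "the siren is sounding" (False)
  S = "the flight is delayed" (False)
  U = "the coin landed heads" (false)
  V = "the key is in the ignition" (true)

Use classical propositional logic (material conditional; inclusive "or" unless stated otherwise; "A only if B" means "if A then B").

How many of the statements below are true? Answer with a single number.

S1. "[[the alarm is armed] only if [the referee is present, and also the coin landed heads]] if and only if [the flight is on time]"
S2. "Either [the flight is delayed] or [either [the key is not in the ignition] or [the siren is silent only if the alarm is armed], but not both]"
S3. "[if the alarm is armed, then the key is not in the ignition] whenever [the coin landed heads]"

2

S1: This is (P -> (Q and U)) iff not S.

Q and U = True and False = False
P -> (Q and U) = True -> False = False
not S = not False = True
(P -> (Q and U)) iff not S = False iff True = False
Thus S1 is false.

S2: This is S or (not V xor (not R -> P)).

not V = not True = False
not R = not False = True
not R -> P = True -> True = True
not V xor (not R -> P) = False xor True = True
S or (not V xor (not R -> P)) = False or True = True
So S2 is true.

S3: This is U -> (P -> not V).

not V = not True = False
P -> not V = True -> False = False
U -> (P -> not V) = False -> False = True
Hence S3 is true.

2 of the 3 statements are true (S2, S3).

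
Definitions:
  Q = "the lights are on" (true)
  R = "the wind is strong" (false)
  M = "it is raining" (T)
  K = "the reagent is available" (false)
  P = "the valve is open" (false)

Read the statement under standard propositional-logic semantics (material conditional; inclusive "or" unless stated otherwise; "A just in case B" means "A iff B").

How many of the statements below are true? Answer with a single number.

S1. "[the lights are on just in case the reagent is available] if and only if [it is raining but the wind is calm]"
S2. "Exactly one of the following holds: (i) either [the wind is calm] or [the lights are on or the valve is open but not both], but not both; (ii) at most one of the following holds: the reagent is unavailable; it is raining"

0

S1: Parsed as (Q ↔ K) ↔ (M ∧ ¬R)

Q ↔ K = T ↔ F = F
¬R = ¬F = T
M ∧ ¬R = T ∧ T = T
(Q ↔ K) ↔ (M ∧ ¬R) = F ↔ T = F
Thus S1 is false.

S2: Formalization: (¬R ⊕ (Q ⊕ P)) ⊕ (¬K ↑ M)

¬R = ¬F = T
Q ⊕ P = T ⊕ F = T
¬R ⊕ (Q ⊕ P) = T ⊕ T = F
¬K = ¬F = T
¬K ↑ M = T ↑ T = F
(¬R ⊕ (Q ⊕ P)) ⊕ (¬K ↑ M) = F ⊕ F = F
Thus S2 is false.

Count: 0.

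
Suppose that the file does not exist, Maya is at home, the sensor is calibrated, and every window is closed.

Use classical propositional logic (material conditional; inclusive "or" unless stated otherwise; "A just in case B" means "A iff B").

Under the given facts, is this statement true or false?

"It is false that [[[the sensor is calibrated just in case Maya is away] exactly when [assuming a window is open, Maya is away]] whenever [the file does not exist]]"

Let P = "the file exists" (False), S = "the sensor is calibrated" (True), M = "Maya is at home" (True), D = "a window is open" (False).
This is not (not P -> ((S iff not M) iff (D -> not M))).

not P = not False = True
not M = not True = False
S iff not M = True iff False = False
not M = not True = False
D -> not M = False -> False = True
(S iff not M) iff (D -> not M) = False iff True = False
not P -> ((S iff not M) iff (D -> not M)) = True -> False = False
not (not P -> ((S iff not M) iff (D -> not M))) = not False = True

true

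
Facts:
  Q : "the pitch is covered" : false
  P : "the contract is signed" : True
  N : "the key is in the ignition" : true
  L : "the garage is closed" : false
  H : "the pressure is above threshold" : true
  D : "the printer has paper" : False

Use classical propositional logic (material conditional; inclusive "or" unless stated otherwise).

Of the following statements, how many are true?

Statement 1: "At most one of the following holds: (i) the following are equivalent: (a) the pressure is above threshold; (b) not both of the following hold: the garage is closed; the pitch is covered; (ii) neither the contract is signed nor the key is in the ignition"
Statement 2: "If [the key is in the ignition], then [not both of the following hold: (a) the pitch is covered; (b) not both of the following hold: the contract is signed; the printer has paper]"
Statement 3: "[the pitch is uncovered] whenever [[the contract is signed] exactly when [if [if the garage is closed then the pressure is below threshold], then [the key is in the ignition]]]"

Statement 1: Parsed as (H iff (L nand Q)) nand (P nor N)

L nand Q = False nand False = True
H iff (L nand Q) = True iff True = True
P nor N = True nor True = False
(H iff (L nand Q)) nand (P nor N) = True nand False = True
Thus Statement 1 is true.

Statement 2: This is N -> (Q nand (P nand D)).

P nand D = True nand False = True
Q nand (P nand D) = False nand True = True
N -> (Q nand (P nand D)) = True -> True = True
So Statement 2 is true.

Statement 3: Formalization: (P iff ((L -> not H) -> N)) -> not Q

not H = not True = False
L -> not H = False -> False = True
(L -> not H) -> N = True -> True = True
P iff ((L -> not H) -> N) = True iff True = True
not Q = not False = True
(P iff ((L -> not H) -> N)) -> not Q = True -> True = True
Hence Statement 3 is true.

3 of the 3 statements are true (Statement 1, Statement 2, Statement 3).

3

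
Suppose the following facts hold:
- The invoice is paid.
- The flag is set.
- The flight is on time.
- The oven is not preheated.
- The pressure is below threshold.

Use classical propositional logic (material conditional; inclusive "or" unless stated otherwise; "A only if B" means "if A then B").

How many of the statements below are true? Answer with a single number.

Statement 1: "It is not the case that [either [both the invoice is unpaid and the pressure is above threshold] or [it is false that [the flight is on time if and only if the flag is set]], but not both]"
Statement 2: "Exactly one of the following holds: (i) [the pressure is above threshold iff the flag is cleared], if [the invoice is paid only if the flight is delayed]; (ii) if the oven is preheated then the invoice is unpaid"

1

Let R = "the invoice is paid" (T), D = "the pressure is above threshold" (F), P = "the flight is delayed" (F), W = "the flag is set" (T), S = "the oven is preheated" (F).

Statement 1: Parsed as ~((~R & D) xor ~(~P <-> W))

~R = ~T = F
~R & D = F & F = F
~P = ~F = T
~P <-> W = T <-> T = T
~(~P <-> W) = ~T = F
(~R & D) xor ~(~P <-> W) = F xor F = F
~((~R & D) xor ~(~P <-> W)) = ~F = T
So Statement 1 is true.

Statement 2: Parsed as ((R -> P) -> (D <-> ~W)) xor (S -> ~R)

R -> P = T -> F = F
~W = ~T = F
D <-> ~W = F <-> F = T
(R -> P) -> (D <-> ~W) = F -> T = T
~R = ~T = F
S -> ~R = F -> F = T
((R -> P) -> (D <-> ~W)) xor (S -> ~R) = T xor T = F
So Statement 2 is false.

1 of the 2 statements is true (Statement 1).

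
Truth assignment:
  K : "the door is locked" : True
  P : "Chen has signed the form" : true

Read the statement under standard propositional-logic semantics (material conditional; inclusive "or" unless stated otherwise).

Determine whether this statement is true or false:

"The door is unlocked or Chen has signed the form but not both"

true

Values: K=T, P=T.
Formalization: ~K xor P

~K = ~T = F
~K xor P = F xor T = T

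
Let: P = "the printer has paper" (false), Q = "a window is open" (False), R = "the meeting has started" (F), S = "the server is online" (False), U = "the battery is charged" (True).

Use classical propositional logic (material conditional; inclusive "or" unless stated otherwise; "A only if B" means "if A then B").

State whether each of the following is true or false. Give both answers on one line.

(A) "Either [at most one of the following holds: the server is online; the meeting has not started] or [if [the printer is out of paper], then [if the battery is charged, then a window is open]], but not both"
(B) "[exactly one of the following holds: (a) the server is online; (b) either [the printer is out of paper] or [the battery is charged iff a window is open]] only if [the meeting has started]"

(A) True; (B) False

(A): Formalization: (S nand ~R) xor (~P -> (U -> Q))

~R = ~F = T
S nand ~R = F nand T = T
~P = ~F = T
U -> Q = T -> F = F
~P -> (U -> Q) = T -> F = F
(S nand ~R) xor (~P -> (U -> Q)) = T xor F = T
Hence (A) is true.

(B): In symbols: (S xor (~P | (U <-> Q))) -> R

~P = ~F = T
U <-> Q = T <-> F = F
~P | (U <-> Q) = T | F = T
S xor (~P | (U <-> Q)) = F xor T = T
(S xor (~P | (U <-> Q))) -> R = T -> F = F
Hence (B) is false.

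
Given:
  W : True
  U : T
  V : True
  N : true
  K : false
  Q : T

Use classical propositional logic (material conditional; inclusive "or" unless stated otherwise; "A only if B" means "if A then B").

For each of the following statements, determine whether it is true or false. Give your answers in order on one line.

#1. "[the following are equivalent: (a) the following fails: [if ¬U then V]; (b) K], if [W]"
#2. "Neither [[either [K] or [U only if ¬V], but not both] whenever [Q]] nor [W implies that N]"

#1 T, #2 F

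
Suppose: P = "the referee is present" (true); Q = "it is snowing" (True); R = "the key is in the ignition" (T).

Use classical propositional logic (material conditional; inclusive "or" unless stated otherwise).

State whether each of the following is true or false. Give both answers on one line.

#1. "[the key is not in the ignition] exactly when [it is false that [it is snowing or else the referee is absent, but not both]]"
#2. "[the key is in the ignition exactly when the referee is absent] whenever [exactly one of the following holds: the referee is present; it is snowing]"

#1 True; #2 True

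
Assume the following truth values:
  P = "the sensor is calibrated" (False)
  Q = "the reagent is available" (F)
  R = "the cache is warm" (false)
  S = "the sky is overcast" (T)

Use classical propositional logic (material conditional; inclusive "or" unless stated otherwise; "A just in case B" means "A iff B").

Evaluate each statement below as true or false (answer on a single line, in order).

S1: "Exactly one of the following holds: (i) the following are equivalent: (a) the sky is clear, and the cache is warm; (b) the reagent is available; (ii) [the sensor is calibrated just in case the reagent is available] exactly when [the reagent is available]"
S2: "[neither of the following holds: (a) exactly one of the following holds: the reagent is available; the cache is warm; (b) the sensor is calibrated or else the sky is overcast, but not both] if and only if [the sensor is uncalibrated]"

S1 T; S2 F

S1: This is ((~S & R) <-> Q) xor ((P <-> Q) <-> Q).

~S = ~T = F
~S & R = F & F = F
(~S & R) <-> Q = F <-> F = T
P <-> Q = F <-> F = T
(P <-> Q) <-> Q = T <-> F = F
((~S & R) <-> Q) xor ((P <-> Q) <-> Q) = T xor F = T
So S1 is true.

S2: This is ((Q xor R) nor (P xor S)) <-> ~P.

Q xor R = F xor F = F
P xor S = F xor T = T
(Q xor R) nor (P xor S) = F nor T = F
~P = ~F = T
((Q xor R) nor (P xor S)) <-> ~P = F <-> T = F
So S2 is false.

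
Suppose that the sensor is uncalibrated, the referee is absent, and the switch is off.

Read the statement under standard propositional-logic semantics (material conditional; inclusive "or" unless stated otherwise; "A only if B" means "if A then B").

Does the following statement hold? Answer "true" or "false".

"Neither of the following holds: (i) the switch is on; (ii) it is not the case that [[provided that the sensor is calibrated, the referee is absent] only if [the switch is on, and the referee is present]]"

false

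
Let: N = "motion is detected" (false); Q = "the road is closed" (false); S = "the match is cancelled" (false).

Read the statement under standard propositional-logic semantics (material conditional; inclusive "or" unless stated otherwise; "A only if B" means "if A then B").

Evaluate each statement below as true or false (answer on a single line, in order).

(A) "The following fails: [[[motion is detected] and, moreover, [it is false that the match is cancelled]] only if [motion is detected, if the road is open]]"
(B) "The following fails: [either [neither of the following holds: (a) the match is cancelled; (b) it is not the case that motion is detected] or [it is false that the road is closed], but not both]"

(A): This is ~((N & ~S) -> (~Q -> N)).

~S = ~F = T
N & ~S = F & T = F
~Q = ~F = T
~Q -> N = T -> F = F
(N & ~S) -> (~Q -> N) = F -> F = T
~((N & ~S) -> (~Q -> N)) = ~T = F
Thus (A) is false.

(B): Parsed as ~((S nor ~N) xor ~Q)

~N = ~F = T
S nor ~N = F nor T = F
~Q = ~F = T
(S nor ~N) xor ~Q = F xor T = T
~((S nor ~N) xor ~Q) = ~T = F
So (B) is false.

(A) False; (B) False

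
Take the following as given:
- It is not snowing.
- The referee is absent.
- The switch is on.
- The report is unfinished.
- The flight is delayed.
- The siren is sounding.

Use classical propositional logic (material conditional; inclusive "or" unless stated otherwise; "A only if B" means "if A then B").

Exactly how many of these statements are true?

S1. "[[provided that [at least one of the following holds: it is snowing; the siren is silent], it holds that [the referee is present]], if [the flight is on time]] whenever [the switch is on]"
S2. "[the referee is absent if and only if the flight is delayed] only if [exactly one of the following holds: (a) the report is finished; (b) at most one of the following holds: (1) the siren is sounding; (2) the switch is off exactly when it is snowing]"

1

Let R = "the switch is on" (True), U = "the flight is delayed" (True), P = "it is snowing" (False), V = "the siren is sounding" (True), Q = "the referee is present" (False), S = "the report is finished" (False).

S1: Formalization: R -> (not U -> ((P or not V) -> Q))

not U = not True = False
not V = not True = False
P or not V = False or False = False
(P or not V) -> Q = False -> False = True
not U -> ((P or not V) -> Q) = False -> True = True
R -> (not U -> ((P or not V) -> Q)) = True -> True = True
Hence S1 is true.

S2: Formalization: (not Q iff U) -> (S xor (V nand (not R iff P)))

not Q = not False = True
not Q iff U = True iff True = True
not R = not True = False
not R iff P = False iff False = True
V nand (not R iff P) = True nand True = False
S xor (V nand (not R iff P)) = False xor False = False
(not Q iff U) -> (S xor (V nand (not R iff P))) = True -> False = False
Hence S2 is false.

Count: 1.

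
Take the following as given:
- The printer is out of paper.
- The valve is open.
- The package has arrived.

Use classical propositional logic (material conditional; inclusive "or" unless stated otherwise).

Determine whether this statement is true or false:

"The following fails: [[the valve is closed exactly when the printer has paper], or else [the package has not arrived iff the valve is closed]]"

Let Q = "the valve is open" (T), P = "the printer has paper" (F), R = "the package has arrived" (T).
Formalization: ¬((¬Q ↔ P) ∨ (¬R ↔ ¬Q))

¬Q = ¬T = F
¬Q ↔ P = F ↔ F = T
¬R = ¬T = F
¬Q = ¬T = F
¬R ↔ ¬Q = F ↔ F = T
(¬Q ↔ P) ∨ (¬R ↔ ¬Q) = T ∨ T = T
¬((¬Q ↔ P) ∨ (¬R ↔ ¬Q)) = ¬T = F

False.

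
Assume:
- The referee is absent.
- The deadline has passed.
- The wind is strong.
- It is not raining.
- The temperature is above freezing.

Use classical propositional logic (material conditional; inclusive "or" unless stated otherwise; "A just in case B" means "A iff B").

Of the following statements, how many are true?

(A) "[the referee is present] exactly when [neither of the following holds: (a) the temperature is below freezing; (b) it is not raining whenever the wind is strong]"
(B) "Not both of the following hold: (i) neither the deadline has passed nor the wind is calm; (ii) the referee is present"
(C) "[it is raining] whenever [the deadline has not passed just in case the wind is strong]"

3

Let P = "the referee is present" (F), U = "the temperature is below freezing" (F), R = "the wind is strong" (T), S = "it is raining" (F), Q = "the deadline has passed" (T).

(A): This is P <-> (U nor (R -> ~S)).

~S = ~F = T
R -> ~S = T -> T = T
U nor (R -> ~S) = F nor T = F
P <-> (U nor (R -> ~S)) = F <-> F = T
So (A) is true.

(B): This is (Q nor ~R) nand P.

~R = ~T = F
Q nor ~R = T nor F = F
(Q nor ~R) nand P = F nand F = T
So (B) is true.

(C): In symbols: (~Q <-> R) -> S

~Q = ~T = F
~Q <-> R = F <-> T = F
(~Q <-> R) -> S = F -> F = T
So (C) is true.

Count: 3.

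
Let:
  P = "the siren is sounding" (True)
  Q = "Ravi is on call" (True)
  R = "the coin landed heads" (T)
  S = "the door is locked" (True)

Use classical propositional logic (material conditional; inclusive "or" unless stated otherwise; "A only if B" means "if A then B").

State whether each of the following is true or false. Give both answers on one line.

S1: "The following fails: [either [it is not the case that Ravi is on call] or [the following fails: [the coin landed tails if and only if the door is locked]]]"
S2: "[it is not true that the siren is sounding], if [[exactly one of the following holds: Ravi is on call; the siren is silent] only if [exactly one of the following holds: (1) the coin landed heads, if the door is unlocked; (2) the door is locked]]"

S1: Parsed as not (not Q or not (not R iff S))

not Q = not True = False
not R = not True = False
not R iff S = False iff True = False
not (not R iff S) = not False = True
not Q or not (not R iff S) = False or True = True
not (not Q or not (not R iff S)) = not True = False
So S1 is false.

S2: This is ((Q xor not P) -> ((not S -> R) xor S)) -> not P.

not P = not True = False
Q xor not P = True xor False = True
not S = not True = False
not S -> R = False -> True = True
(not S -> R) xor S = True xor True = False
(Q xor not P) -> ((not S -> R) xor S) = True -> False = False
not P = not True = False
((Q xor not P) -> ((not S -> R) xor S)) -> not P = False -> False = True
So S2 is true.

S1 False, S2 True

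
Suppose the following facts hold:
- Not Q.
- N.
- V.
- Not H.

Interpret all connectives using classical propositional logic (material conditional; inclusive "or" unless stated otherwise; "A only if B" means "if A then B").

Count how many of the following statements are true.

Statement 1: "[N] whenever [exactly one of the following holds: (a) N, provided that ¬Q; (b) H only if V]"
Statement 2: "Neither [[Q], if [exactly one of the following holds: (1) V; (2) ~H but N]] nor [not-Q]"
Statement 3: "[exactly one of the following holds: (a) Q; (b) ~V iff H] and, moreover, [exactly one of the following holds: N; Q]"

2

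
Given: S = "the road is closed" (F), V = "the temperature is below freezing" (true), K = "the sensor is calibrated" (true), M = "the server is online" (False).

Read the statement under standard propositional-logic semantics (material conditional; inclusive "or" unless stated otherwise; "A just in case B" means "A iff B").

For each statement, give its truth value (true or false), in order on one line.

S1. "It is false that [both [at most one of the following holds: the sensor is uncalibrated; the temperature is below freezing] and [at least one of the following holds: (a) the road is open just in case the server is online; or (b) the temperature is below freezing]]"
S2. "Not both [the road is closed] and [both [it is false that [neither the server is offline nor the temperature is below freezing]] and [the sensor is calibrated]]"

S1: Formalization: not ((not K nand V) and ((not S iff M) or V))

not K = not True = False
not K nand V = False nand True = True
not S = not False = True
not S iff M = True iff False = False
(not S iff M) or V = False or True = True
(not K nand V) and ((not S iff M) or V) = True and True = True
not ((not K nand V) and ((not S iff M) or V)) = not True = False
So S1 is false.

S2: In symbols: S nand (not (not M nor V) and K)

not M = not False = True
not M nor V = True nor True = False
not (not M nor V) = not False = True
not (not M nor V) and K = True and True = True
S nand (not (not M nor V) and K) = False nand True = True
So S2 is true.

S1 False, S2 True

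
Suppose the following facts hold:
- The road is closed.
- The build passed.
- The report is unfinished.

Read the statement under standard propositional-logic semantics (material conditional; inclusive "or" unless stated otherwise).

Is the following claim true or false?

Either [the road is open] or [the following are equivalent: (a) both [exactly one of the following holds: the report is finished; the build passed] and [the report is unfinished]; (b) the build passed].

The statement is true.

Let P = "the road is closed" (T), R = "the report is finished" (F), Q = "the build passed" (T).
Formalization: ~P | (((R xor Q) & ~R) <-> Q)

~P = ~T = F
R xor Q = F xor T = T
~R = ~F = T
(R xor Q) & ~R = T & T = T
((R xor Q) & ~R) <-> Q = T <-> T = T
~P | (((R xor Q) & ~R) <-> Q) = F | T = T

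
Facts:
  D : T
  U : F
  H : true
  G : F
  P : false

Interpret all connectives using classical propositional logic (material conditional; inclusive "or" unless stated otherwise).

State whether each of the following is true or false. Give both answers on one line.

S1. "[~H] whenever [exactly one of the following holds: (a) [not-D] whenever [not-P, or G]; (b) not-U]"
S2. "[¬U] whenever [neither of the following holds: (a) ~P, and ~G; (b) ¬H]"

S1: Parsed as (((not P or G) -> not D) xor not U) -> not H

not P = not False = True
not P or G = True or False = True
not D = not True = False
(not P or G) -> not D = True -> False = False
not U = not False = True
((not P or G) -> not D) xor not U = False xor True = True
not H = not True = False
(((not P or G) -> not D) xor not U) -> not H = True -> False = False
Hence S1 is false.

S2: Parsed as ((not P and not G) nor not H) -> not U

not P = not False = True
not G = not False = True
not P and not G = True and True = True
not H = not True = False
(not P and not G) nor not H = True nor False = False
not U = not False = True
((not P and not G) nor not H) -> not U = False -> True = True
Thus S2 is true.

S1 F; S2 T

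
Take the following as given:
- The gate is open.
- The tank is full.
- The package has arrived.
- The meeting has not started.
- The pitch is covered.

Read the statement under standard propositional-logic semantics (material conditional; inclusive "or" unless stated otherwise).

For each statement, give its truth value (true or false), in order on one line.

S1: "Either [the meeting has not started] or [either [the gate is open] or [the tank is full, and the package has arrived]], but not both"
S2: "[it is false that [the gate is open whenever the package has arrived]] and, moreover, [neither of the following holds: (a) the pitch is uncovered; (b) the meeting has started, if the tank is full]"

S1 False, S2 False

Let S = "the meeting has started" (False), P = "the gate is open" (True), Q = "the tank is full" (True), R = "the package has arrived" (True), U = "the pitch is covered" (True).

S1: This is not S xor (P or (Q and R)).

not S = not False = True
Q and R = True and True = True
P or (Q and R) = True or True = True
not S xor (P or (Q and R)) = True xor True = False
Hence S1 is false.

S2: Parsed as not (R -> P) and (not U nor (Q -> S))

R -> P = True -> True = True
not (R -> P) = not True = False
not U = not True = False
Q -> S = True -> False = False
not U nor (Q -> S) = False nor False = True
not (R -> P) and (not U nor (Q -> S)) = False and True = False
So S2 is false.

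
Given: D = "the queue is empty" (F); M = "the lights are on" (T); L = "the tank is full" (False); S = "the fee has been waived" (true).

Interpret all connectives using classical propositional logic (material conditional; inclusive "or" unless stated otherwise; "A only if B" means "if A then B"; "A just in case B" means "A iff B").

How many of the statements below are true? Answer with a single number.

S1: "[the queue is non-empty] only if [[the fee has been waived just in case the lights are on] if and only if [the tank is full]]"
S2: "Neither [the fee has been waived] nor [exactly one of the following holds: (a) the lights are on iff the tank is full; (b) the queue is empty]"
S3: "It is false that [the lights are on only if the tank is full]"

S1: This is ¬D → ((S ↔ M) ↔ L).

¬D = ¬F = T
S ↔ M = T ↔ T = T
(S ↔ M) ↔ L = T ↔ F = F
¬D → ((S ↔ M) ↔ L) = T → F = F
Thus S1 is false.

S2: Parsed as S ↓ ((M ↔ L) ⊕ D)

M ↔ L = T ↔ F = F
(M ↔ L) ⊕ D = F ⊕ F = F
S ↓ ((M ↔ L) ⊕ D) = T ↓ F = F
Thus S2 is false.

S3: Parsed as ¬(M → L)

M → L = T → F = F
¬(M → L) = ¬F = T
So S3 is true.

True statements: 1 (S3).

1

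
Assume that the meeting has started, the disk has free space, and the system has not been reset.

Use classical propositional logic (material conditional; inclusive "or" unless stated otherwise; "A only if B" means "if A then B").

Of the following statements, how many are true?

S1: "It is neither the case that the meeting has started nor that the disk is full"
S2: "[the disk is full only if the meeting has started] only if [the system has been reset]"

Let W = "the meeting has started" (T), G = "the disk is full" (F), N = "the system has been reset" (F).

S1: In symbols: W nor G

W nor G = T nor F = F
Hence S1 is false.

S2: Parsed as (G -> W) -> N

G -> W = F -> T = T
(G -> W) -> N = T -> F = F
Thus S2 is false.

0 of the 2 statements are true (none).

0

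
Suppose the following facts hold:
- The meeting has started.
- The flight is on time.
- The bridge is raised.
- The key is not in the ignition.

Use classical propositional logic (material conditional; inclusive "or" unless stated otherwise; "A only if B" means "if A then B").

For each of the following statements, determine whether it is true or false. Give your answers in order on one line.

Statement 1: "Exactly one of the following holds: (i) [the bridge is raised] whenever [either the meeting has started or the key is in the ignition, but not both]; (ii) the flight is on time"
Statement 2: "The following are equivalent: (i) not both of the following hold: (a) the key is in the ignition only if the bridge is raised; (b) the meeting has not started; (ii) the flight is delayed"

Let P = "the meeting has started" (True), S = "the key is in the ignition" (False), R = "the bridge is raised" (True), Q = "the flight is delayed" (False).

Statement 1: In symbols: ((P xor S) -> R) xor not Q

P xor S = True xor False = True
(P xor S) -> R = True -> True = True
not Q = not False = True
((P xor S) -> R) xor not Q = True xor True = False
Hence Statement 1 is false.

Statement 2: Parsed as ((S -> R) nand not P) iff Q

S -> R = False -> True = True
not P = not True = False
(S -> R) nand not P = True nand False = True
((S -> R) nand not P) iff Q = True iff False = False
Thus Statement 2 is false.

Statement 1 false, Statement 2 false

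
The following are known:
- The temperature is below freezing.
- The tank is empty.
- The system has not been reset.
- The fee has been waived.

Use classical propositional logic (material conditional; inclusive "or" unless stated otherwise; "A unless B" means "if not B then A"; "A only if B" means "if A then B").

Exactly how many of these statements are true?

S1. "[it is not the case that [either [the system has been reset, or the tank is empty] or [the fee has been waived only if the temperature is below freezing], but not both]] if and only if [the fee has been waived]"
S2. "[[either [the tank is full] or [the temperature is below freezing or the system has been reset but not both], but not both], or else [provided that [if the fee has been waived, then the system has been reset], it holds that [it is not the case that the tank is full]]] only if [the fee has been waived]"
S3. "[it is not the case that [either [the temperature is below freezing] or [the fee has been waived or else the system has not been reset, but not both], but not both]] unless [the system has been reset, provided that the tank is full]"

Let G = "the system has been reset" (False), P = "the tank is full" (False), S = "the fee has been waived" (True), D = "the temperature is below freezing" (True).

S1: Parsed as not ((G or not P) xor (S -> D)) iff S

not P = not False = True
G or not P = False or True = True
S -> D = True -> True = True
(G or not P) xor (S -> D) = True xor True = False
not ((G or not P) xor (S -> D)) = not False = True
not ((G or not P) xor (S -> D)) iff S = True iff True = True
So S1 is true.

S2: Formalization: ((P xor (D xor G)) or ((S -> G) -> not P)) -> S

D xor G = True xor False = True
P xor (D xor G) = False xor True = True
S -> G = True -> False = False
not P = not False = True
(S -> G) -> not P = False -> True = True
(P xor (D xor G)) or ((S -> G) -> not P) = True or True = True
((P xor (D xor G)) or ((S -> G) -> not P)) -> S = True -> True = True
Hence S2 is true.

S3: Formalization: not (D xor (S xor not G)) or (P -> G)

not G = not False = True
S xor not G = True xor True = False
D xor (S xor not G) = True xor False = True
not (D xor (S xor not G)) = not True = False
P -> G = False -> False = True
not (D xor (S xor not G)) or (P -> G) = False or True = True
Hence S3 is true.

3 of the 3 statements are true (S1, S2, S3).

3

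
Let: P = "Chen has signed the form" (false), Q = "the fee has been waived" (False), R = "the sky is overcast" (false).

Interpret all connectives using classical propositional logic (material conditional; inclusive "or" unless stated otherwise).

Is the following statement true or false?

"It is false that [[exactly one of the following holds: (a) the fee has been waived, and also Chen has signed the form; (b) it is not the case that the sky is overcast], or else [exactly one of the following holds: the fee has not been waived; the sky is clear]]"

In symbols: not (((Q and P) xor not R) or (not Q xor not R))

Q and P = False and False = False
not R = not False = True
(Q and P) xor not R = False xor True = True
not Q = not False = True
not R = not False = True
not Q xor not R = True xor True = False
((Q and P) xor not R) or (not Q xor not R) = True or False = True
not (((Q and P) xor not R) or (not Q xor not R)) = not True = False

The statement is false.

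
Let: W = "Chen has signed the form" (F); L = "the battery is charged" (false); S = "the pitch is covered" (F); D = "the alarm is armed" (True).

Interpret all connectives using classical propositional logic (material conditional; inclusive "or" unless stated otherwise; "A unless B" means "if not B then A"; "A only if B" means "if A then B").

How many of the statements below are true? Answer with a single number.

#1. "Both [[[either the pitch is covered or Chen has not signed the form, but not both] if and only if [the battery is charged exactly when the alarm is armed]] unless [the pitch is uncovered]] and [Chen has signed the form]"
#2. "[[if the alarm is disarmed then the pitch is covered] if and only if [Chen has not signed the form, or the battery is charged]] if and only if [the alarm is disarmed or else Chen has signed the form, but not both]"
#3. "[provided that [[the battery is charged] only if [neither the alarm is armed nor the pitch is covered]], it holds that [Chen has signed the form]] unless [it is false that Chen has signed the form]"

1

#1: Parsed as (((S ⊕ ¬W) ↔ (L ↔ D)) ∨ ¬S) ∧ W

¬W = ¬F = T
S ⊕ ¬W = F ⊕ T = T
L ↔ D = F ↔ T = F
(S ⊕ ¬W) ↔ (L ↔ D) = T ↔ F = F
¬S = ¬F = T
((S ⊕ ¬W) ↔ (L ↔ D)) ∨ ¬S = F ∨ T = T
(((S ⊕ ¬W) ↔ (L ↔ D)) ∨ ¬S) ∧ W = T ∧ F = F
So #1 is false.

#2: This is ((¬D → S) ↔ (¬W ∨ L)) ↔ (¬D ⊕ W).

¬D = ¬T = F
¬D → S = F → F = T
¬W = ¬F = T
¬W ∨ L = T ∨ F = T
(¬D → S) ↔ (¬W ∨ L) = T ↔ T = T
¬D = ¬T = F
¬D ⊕ W = F ⊕ F = F
((¬D → S) ↔ (¬W ∨ L)) ↔ (¬D ⊕ W) = T ↔ F = F
Thus #2 is false.

#3: This is ((L → (D ↓ S)) → W) ∨ ¬W.

D ↓ S = T ↓ F = F
L → (D ↓ S) = F → F = T
(L → (D ↓ S)) → W = T → F = F
¬W = ¬F = T
((L → (D ↓ S)) → W) ∨ ¬W = F ∨ T = T
Hence #3 is true.

Count: 1.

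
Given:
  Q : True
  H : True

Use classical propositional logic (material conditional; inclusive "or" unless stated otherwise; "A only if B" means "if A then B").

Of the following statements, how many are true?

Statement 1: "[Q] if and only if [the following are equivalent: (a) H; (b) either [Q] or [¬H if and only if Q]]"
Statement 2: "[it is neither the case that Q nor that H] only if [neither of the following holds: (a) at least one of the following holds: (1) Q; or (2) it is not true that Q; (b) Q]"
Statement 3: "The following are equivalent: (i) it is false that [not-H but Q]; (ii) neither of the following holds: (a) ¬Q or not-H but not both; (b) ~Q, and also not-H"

3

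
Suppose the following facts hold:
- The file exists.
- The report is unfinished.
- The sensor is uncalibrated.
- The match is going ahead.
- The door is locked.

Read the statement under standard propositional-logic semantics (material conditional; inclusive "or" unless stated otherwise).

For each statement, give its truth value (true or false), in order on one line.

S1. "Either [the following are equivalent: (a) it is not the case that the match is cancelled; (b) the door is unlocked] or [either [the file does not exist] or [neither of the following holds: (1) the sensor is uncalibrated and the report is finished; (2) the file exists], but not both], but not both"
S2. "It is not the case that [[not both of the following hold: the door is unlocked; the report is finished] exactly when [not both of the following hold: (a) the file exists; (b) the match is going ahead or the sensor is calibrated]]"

S1 false / S2 true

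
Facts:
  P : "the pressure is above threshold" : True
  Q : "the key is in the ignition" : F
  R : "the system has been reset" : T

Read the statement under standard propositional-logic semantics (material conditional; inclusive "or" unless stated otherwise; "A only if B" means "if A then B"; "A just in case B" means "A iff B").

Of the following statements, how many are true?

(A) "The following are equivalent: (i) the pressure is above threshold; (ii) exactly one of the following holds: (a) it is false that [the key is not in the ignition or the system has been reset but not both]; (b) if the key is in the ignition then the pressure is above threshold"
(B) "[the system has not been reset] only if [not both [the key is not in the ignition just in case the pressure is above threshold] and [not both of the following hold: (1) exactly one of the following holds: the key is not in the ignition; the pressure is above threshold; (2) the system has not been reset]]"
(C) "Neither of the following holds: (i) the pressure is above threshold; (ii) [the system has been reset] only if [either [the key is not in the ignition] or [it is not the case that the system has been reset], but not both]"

(A): Formalization: P ↔ (¬(¬Q ⊕ R) ⊕ (Q → P))

¬Q = ¬F = T
¬Q ⊕ R = T ⊕ T = F
¬(¬Q ⊕ R) = ¬F = T
Q → P = F → T = T
¬(¬Q ⊕ R) ⊕ (Q → P) = T ⊕ T = F
P ↔ (¬(¬Q ⊕ R) ⊕ (Q → P)) = T ↔ F = F
Thus (A) is false.

(B): This is ¬R → ((¬Q ↔ P) ↑ ((¬Q ⊕ P) ↑ ¬R)).

¬R = ¬T = F
¬Q = ¬F = T
¬Q ↔ P = T ↔ T = T
¬Q = ¬F = T
¬Q ⊕ P = T ⊕ T = F
¬R = ¬T = F
(¬Q ⊕ P) ↑ ¬R = F ↑ F = T
(¬Q ↔ P) ↑ ((¬Q ⊕ P) ↑ ¬R) = T ↑ T = F
¬R → ((¬Q ↔ P) ↑ ((¬Q ⊕ P) ↑ ¬R)) = F → F = T
Hence (B) is true.

(C): In symbols: P ↓ (R → (¬Q ⊕ ¬R))

¬Q = ¬F = T
¬R = ¬T = F
¬Q ⊕ ¬R = T ⊕ F = T
R → (¬Q ⊕ ¬R) = T → T = T
P ↓ (R → (¬Q ⊕ ¬R)) = T ↓ T = F
Thus (C) is false.

Count: 1.

1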